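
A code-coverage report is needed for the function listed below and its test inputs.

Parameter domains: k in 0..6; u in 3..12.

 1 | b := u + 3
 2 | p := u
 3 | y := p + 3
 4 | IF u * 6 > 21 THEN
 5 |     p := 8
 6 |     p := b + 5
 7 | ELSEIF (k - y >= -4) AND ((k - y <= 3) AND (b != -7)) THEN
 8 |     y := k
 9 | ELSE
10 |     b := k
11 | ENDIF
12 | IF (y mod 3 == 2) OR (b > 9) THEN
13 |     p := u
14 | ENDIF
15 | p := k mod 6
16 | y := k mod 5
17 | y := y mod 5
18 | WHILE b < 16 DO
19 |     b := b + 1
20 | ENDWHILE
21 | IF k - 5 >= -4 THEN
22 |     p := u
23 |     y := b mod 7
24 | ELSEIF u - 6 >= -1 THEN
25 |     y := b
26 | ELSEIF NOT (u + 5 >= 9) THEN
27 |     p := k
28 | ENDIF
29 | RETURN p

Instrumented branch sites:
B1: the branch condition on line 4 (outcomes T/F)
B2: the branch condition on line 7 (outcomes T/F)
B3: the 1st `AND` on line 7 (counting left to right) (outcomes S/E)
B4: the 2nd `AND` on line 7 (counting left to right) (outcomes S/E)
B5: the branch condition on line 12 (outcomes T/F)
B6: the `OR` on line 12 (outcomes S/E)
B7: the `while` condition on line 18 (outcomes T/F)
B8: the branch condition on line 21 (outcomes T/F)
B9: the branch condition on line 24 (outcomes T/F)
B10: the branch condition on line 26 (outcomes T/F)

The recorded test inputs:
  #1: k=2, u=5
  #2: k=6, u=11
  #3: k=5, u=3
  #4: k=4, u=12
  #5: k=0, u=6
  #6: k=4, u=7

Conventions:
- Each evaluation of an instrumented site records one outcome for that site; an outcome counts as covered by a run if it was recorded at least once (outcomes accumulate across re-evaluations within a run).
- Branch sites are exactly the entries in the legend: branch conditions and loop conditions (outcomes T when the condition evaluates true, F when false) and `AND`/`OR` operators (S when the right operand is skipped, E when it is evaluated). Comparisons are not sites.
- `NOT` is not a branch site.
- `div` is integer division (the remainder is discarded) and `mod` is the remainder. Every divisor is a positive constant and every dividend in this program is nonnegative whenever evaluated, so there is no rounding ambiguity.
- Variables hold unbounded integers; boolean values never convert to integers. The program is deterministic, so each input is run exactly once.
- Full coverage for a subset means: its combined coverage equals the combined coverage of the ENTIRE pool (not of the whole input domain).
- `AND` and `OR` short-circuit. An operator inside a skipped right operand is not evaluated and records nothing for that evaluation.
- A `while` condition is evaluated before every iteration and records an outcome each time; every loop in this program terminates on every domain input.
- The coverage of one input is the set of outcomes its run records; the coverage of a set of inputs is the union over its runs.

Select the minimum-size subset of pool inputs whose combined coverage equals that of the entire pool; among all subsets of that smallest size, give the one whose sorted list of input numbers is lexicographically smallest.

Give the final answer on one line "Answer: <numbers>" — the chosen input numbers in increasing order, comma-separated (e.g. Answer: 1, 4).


run #1 (k=2, u=5) runs B1->T, B6->S, B5->T, B7->T, B7->T, B7->T, B7->T, B7->T, B7->T, B7->T, B7->T, B7->F, B8->T; records B1=T, B5=T, B6=S, B7=T, B7=F, B8=T
run #2 (k=6, u=11) runs B1->T, B6->S, B5->T, B7->T, B7->T, B7->F, B8->T; records B1=T, B5=T, B6=S, B7=T, B7=F, B8=T
run #3 (k=5, u=3) runs B1->F, B3->E, B4->E, B2->T, B6->S, B5->T, B7->T, B7->T, B7->T, B7->T, B7->T, B7->T, B7->T, B7->T, ...; records B1=F, B2=T, B3=E, B4=E, B5=T, B6=S, B7=T, B7=F, B8=T
run #4 (k=4, u=12) runs B1->T, B6->E, B5->T, B7->T, B7->F, B8->T; records B1=T, B5=T, B6=E, B7=T, B7=F, B8=T
run #5 (k=0, u=6) runs B1->T, B6->E, B5->F, B7->T, B7->T, B7->T, B7->T, B7->T, B7->T, B7->T, B7->F, B8->F, B9->T; records B1=T, B5=F, B6=E, B7=T, B7=F, B8=F, B9=T
run #6 (k=4, u=7) runs B1->T, B6->E, B5->T, B7->T, B7->T, B7->T, B7->T, B7->T, B7->T, B7->F, B8->T; records B1=T, B5=T, B6=E, B7=T, B7=F, B8=T
union over all inputs: B1=T, B1=F, B2=T, B3=E, B4=E, B5=T, B5=F, B6=S, B6=E, B7=T, B7=F, B8=T, B8=F, B9=T (14 outcomes)
no size-1 subset reaches all 14 outcomes (best union: 9/14)
size 2: inputs {3, 5} cover all 14 outcomes, and no lexicographically smaller subset of this size does
Answer: 3, 5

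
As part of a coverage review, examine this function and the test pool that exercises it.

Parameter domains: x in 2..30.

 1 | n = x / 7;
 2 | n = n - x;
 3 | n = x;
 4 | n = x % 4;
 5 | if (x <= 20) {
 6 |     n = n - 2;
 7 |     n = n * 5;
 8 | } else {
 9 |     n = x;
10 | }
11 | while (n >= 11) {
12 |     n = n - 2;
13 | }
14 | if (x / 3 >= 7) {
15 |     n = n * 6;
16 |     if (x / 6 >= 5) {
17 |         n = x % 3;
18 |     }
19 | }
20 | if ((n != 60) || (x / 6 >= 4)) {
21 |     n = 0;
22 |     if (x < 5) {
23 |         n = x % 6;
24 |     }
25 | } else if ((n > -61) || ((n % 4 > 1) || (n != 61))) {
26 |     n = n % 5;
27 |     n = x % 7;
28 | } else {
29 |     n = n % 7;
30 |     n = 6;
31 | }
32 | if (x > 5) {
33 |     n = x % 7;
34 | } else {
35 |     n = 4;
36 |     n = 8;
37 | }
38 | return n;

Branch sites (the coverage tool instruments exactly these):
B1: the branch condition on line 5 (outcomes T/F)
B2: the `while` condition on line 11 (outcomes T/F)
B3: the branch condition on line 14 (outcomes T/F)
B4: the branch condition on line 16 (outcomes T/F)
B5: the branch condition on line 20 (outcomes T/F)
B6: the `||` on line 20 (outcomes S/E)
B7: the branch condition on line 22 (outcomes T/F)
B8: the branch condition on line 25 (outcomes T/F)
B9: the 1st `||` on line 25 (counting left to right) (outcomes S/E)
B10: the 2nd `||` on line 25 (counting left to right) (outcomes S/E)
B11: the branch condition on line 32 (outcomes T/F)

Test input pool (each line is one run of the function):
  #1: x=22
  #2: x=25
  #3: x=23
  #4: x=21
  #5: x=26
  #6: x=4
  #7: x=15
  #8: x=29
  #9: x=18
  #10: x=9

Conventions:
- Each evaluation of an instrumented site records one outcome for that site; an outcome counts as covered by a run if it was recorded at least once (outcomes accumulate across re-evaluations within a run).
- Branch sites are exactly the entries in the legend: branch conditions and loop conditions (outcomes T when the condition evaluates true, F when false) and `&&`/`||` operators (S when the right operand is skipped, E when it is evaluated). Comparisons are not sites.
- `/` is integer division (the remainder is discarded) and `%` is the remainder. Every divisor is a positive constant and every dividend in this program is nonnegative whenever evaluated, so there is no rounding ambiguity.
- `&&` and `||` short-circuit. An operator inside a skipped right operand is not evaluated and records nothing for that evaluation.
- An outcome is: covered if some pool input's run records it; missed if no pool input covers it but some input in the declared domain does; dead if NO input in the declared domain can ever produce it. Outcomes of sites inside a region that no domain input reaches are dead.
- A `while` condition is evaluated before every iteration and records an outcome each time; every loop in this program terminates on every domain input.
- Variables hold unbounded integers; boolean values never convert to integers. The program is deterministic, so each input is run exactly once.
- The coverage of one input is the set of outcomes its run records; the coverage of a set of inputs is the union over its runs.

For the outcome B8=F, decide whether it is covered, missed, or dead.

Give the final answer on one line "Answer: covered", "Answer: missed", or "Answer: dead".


no pool input records B8=F
checking all 29 inputs in the declared domain: B8=F is never recorded -> dead
Answer: dead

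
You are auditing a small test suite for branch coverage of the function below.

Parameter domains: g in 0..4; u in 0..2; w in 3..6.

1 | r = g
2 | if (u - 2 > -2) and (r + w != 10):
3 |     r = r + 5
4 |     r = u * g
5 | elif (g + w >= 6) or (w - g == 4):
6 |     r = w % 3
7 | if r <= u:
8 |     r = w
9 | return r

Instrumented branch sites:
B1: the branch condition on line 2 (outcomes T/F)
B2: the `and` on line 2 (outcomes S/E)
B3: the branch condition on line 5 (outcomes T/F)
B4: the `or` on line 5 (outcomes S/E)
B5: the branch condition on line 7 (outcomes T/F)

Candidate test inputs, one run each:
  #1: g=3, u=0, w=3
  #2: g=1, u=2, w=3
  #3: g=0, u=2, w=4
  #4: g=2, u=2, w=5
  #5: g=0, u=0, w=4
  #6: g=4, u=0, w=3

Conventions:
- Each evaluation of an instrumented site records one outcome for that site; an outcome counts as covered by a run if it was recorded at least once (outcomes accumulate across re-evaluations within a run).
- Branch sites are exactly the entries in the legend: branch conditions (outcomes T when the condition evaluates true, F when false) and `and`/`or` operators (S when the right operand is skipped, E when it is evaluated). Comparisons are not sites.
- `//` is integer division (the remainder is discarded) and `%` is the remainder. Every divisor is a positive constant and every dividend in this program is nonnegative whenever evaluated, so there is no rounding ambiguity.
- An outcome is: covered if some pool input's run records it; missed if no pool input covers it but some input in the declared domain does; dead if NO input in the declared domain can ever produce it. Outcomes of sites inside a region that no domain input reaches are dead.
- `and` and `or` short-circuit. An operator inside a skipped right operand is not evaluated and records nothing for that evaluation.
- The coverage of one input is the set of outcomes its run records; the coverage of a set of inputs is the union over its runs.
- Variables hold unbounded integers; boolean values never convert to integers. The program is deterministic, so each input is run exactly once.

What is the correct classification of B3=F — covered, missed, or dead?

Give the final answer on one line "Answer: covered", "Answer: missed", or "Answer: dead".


no pool input records B3=F
but domain input (g=0, u=0, w=3) does record it -> reachable, so missed
Answer: missed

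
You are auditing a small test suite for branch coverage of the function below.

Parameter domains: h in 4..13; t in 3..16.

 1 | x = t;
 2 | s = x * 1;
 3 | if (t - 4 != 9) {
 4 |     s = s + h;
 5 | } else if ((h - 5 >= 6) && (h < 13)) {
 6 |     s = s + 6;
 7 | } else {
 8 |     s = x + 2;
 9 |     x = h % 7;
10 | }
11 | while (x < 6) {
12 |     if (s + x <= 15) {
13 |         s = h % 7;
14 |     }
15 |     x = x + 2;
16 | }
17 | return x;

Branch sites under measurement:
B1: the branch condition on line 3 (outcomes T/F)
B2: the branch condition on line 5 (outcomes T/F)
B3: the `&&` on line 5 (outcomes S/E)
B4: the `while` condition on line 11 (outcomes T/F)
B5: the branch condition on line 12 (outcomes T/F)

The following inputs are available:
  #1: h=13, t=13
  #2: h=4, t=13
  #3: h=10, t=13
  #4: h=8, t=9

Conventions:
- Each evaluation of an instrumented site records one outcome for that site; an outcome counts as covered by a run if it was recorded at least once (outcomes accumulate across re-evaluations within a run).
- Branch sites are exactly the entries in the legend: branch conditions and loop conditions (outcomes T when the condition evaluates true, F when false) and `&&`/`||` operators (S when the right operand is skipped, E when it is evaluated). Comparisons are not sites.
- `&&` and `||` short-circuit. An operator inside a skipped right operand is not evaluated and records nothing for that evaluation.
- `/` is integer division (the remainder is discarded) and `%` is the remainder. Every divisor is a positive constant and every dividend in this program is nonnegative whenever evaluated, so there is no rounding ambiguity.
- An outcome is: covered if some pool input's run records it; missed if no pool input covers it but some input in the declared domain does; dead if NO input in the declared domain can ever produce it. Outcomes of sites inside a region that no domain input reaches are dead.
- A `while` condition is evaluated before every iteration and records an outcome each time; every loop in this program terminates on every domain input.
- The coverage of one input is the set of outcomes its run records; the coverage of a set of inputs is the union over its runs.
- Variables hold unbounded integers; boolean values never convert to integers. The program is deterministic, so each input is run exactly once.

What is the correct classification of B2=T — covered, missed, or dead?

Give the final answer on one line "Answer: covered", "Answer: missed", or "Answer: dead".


no pool input records B2=T
but domain input (h=11, t=13) does record it -> reachable, so missed
Answer: missed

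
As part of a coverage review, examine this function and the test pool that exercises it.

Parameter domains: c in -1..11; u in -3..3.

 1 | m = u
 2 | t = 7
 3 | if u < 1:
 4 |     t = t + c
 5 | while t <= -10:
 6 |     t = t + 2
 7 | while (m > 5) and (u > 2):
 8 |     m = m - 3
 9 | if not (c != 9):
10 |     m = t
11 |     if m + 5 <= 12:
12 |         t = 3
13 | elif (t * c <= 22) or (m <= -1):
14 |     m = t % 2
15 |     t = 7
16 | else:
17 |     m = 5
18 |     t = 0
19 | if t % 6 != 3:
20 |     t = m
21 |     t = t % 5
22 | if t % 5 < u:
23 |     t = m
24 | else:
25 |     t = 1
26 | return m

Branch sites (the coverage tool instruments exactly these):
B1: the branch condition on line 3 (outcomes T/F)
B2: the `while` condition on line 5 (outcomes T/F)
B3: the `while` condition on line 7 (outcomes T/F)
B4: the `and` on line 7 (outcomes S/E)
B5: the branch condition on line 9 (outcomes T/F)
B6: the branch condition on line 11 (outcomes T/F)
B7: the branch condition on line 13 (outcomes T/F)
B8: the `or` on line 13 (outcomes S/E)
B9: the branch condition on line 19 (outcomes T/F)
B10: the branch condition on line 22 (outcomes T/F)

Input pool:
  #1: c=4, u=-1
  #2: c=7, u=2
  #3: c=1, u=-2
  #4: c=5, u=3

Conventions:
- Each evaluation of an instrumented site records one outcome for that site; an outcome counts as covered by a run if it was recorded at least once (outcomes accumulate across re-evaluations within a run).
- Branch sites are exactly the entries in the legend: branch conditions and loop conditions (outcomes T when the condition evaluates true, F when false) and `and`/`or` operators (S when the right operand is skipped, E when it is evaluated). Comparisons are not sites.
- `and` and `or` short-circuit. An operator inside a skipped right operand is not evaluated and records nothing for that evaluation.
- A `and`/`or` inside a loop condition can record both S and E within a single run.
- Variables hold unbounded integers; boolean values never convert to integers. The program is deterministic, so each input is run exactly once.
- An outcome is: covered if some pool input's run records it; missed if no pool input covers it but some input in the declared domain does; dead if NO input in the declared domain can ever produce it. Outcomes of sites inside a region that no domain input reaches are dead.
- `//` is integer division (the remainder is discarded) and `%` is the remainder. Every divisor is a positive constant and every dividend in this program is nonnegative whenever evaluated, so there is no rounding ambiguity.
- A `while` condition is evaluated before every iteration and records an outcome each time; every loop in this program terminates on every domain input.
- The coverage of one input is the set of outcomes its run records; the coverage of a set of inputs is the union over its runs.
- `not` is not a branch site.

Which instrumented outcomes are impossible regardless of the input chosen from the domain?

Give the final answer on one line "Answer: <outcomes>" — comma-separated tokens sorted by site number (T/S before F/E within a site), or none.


exhaustive pass over the 91-input domain:
  B2=T: never recorded by any domain input -> dead
  B3=T: never recorded by any domain input -> dead
  B4=E: never recorded by any domain input -> dead
  reachable outcomes have witnesses, e.g. B1=T (e.g. c=-1, u=-3), B1=F (e.g. c=-1, u=1), B2=F (e.g. c=-1, u=-3), B3=F (e.g. c=-1, u=-3)
Answer: B2=T, B3=T, B4=E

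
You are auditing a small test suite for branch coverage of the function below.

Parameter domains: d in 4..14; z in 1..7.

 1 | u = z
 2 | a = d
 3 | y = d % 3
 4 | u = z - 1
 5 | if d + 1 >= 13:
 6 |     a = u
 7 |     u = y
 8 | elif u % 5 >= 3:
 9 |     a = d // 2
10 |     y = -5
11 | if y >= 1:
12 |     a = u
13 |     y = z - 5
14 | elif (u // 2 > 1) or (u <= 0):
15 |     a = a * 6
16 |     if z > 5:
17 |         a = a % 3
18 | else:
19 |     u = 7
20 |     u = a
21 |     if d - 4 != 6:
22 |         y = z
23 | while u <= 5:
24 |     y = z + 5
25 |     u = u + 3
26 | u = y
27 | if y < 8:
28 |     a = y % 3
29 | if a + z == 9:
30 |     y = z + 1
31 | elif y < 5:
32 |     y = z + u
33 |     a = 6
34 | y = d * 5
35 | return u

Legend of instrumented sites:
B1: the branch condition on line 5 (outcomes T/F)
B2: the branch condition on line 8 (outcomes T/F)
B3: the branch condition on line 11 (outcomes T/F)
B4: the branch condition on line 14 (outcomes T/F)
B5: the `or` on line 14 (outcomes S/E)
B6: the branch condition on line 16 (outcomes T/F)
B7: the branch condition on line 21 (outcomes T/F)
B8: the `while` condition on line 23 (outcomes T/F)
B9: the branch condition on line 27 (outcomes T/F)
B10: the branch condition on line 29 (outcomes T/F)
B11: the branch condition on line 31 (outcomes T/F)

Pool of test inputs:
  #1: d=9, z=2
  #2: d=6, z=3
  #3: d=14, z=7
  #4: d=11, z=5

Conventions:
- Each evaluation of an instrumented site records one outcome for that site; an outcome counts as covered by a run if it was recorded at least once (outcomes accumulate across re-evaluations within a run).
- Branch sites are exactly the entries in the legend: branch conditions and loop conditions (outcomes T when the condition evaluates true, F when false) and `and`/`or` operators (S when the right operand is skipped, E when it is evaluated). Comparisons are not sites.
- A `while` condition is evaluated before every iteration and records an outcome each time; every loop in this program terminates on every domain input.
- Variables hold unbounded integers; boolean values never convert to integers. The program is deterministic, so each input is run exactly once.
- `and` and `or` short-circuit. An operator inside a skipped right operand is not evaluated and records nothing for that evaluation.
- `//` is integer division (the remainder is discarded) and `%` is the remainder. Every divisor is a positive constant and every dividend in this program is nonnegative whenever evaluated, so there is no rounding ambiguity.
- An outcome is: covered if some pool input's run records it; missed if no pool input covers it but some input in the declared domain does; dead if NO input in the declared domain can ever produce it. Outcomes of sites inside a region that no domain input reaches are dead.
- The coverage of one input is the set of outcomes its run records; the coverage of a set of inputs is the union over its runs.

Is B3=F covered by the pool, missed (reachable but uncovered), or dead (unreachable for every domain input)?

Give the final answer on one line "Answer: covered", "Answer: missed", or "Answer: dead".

B3=F is recorded by pool input(s) 1, 2, 4 -> covered

Answer: covered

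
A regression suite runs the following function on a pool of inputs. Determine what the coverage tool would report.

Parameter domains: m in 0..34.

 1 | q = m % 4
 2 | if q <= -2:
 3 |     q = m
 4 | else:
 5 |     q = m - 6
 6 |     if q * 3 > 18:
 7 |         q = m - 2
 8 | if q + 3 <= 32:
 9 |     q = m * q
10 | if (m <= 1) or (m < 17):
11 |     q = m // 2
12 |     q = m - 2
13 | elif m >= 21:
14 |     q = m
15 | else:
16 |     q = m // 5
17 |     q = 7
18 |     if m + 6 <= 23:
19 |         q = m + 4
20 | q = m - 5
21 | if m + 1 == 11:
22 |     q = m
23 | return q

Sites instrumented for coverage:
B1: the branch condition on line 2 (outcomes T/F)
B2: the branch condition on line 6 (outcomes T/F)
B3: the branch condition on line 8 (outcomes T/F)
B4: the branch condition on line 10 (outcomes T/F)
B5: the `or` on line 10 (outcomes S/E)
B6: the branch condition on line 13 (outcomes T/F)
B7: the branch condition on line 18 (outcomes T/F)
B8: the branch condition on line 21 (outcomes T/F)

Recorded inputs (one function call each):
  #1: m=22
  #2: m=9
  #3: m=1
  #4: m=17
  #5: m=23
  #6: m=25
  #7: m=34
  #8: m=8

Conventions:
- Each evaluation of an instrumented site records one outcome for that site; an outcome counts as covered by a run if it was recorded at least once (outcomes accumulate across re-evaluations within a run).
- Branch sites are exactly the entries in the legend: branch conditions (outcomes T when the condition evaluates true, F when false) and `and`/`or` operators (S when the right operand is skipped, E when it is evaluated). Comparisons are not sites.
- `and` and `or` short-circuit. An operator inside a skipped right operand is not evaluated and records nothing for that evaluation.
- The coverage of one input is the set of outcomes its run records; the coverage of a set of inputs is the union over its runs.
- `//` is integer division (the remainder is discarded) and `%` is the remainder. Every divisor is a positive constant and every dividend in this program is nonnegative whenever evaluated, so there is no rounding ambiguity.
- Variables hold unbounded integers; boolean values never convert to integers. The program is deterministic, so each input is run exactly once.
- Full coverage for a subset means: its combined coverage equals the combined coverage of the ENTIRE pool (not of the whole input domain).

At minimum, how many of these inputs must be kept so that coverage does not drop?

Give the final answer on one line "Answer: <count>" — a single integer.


input #1 (m=22): events B1->F, B2->T, B3->T, B5->E, B4->F, B6->T, B8->F; covers B1=F, B2=T, B3=T, B4=F, B5=E, B6=T, B8=F
input #2 (m=9): events B1->F, B2->F, B3->T, B5->E, B4->T, B8->F; covers B1=F, B2=F, B3=T, B4=T, B5=E, B8=F
input #3 (m=1): events B1->F, B2->F, B3->T, B5->S, B4->T, B8->F; covers B1=F, B2=F, B3=T, B4=T, B5=S, B8=F
input #4 (m=17): events B1->F, B2->T, B3->T, B5->E, B4->F, B6->F, B7->T, B8->F; covers B1=F, B2=T, B3=T, B4=F, B5=E, B6=F, B7=T, B8=F
input #5 (m=23): events B1->F, B2->T, B3->T, B5->E, B4->F, B6->T, B8->F; covers B1=F, B2=T, B3=T, B4=F, B5=E, B6=T, B8=F
input #6 (m=25): events B1->F, B2->T, B3->T, B5->E, B4->F, B6->T, B8->F; covers B1=F, B2=T, B3=T, B4=F, B5=E, B6=T, B8=F
input #7 (m=34): events B1->F, B2->T, B3->F, B5->E, B4->F, B6->T, B8->F; covers B1=F, B2=T, B3=F, B4=F, B5=E, B6=T, B8=F
input #8 (m=8): events B1->F, B2->F, B3->T, B5->E, B4->T, B8->F; covers B1=F, B2=F, B3=T, B4=T, B5=E, B8=F
the full pool covers 13 outcomes: B1=F, B2=T, B2=F, B3=T, B3=F, B4=T, B4=F, B5=S, B5=E, B6=T, B6=F, B7=T, B8=F
every size-1 subset falls short of the 13 outcomes (best: 8/13)
every size-2 subset falls short of the 13 outcomes (best: 11/13)
size 3: inputs {3, 4, 7} cover all 13 outcomes, and no lexicographically smaller subset of this size does
Answer: 3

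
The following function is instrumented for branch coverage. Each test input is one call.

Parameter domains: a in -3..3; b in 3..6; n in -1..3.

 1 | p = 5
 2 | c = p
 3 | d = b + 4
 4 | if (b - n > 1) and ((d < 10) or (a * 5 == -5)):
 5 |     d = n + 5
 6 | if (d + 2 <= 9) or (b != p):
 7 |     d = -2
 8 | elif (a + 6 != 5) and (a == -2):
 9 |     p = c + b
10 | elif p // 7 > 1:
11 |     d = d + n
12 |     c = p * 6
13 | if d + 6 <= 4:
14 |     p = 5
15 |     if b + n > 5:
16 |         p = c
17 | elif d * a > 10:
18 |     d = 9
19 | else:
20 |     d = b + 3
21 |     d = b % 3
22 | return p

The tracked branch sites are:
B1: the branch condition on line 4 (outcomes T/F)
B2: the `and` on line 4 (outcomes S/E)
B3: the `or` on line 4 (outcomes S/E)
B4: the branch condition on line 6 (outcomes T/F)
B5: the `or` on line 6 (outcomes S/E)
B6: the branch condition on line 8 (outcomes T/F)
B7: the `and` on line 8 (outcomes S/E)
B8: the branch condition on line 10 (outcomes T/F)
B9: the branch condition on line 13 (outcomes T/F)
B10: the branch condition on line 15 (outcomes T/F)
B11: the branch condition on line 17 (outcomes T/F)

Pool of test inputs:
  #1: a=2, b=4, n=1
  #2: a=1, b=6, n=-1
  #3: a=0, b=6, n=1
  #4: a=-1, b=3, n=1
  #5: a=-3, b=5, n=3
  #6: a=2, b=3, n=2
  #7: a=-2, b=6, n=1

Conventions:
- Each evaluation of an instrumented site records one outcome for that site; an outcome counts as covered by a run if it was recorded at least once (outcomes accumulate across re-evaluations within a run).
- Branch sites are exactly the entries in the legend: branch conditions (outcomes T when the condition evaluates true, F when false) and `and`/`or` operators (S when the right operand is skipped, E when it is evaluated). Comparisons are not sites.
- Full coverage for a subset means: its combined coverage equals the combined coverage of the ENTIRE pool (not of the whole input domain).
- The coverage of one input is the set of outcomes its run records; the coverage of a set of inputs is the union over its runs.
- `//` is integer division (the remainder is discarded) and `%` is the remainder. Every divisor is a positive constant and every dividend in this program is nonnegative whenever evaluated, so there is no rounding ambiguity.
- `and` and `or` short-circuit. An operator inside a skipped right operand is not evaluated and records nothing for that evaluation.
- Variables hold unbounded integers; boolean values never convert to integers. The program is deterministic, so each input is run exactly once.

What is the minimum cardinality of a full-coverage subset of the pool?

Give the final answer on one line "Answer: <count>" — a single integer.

#1 (a=2, b=4, n=1) -> B2->E, B3->S, B1->T, B5->S, B4->T, B9->T, B10->F; covered: B1=T, B2=E, B3=S, B4=T, B5=S, B9=T, B10=F
#2 (a=1, b=6, n=-1) -> B2->E, B3->E, B1->F, B5->E, B4->T, B9->T, B10->F; covered: B1=F, B2=E, B3=E, B4=T, B5=E, B9=T, B10=F
#3 (a=0, b=6, n=1) -> B2->E, B3->E, B1->F, B5->E, B4->T, B9->T, B10->T; covered: B1=F, B2=E, B3=E, B4=T, B5=E, B9=T, B10=T
#4 (a=-1, b=3, n=1) -> B2->E, B3->S, B1->T, B5->S, B4->T, B9->T, B10->F; covered: B1=T, B2=E, B3=S, B4=T, B5=S, B9=T, B10=F
#5 (a=-3, b=5, n=3) -> B2->E, B3->S, B1->T, B5->E, B4->F, B7->E, B6->F, B8->F, B9->F, B11->F; covered: B1=T, B2=E, B3=S, B4=F, B5=E, B6=F, B7=E, B8=F, B9=F, B11=F
#6 (a=2, b=3, n=2) -> B2->S, B1->F, B5->S, B4->T, B9->T, B10->F; covered: B1=F, B2=S, B4=T, B5=S, B9=T, B10=F
#7 (a=-2, b=6, n=1) -> B2->E, B3->E, B1->F, B5->E, B4->T, B9->T, B10->T; covered: B1=F, B2=E, B3=E, B4=T, B5=E, B9=T, B10=T
pool-wide coverage (18 outcomes): B1=T, B1=F, B2=S, B2=E, B3=S, B3=E, B4=T, B4=F, B5=S, B5=E, B6=F, B7=E, B8=F, B9=T, B9=F, B10=T, B10=F, B11=F
checked all size-1 subsets: none covers 18 outcomes (max 10/18)
checked all size-2 subsets: none covers 18 outcomes (max 16/18)
the canonical winner is {3, 5, 6}: size 3, full 18-outcome coverage, earliest index list among size-3 covers

Answer: 3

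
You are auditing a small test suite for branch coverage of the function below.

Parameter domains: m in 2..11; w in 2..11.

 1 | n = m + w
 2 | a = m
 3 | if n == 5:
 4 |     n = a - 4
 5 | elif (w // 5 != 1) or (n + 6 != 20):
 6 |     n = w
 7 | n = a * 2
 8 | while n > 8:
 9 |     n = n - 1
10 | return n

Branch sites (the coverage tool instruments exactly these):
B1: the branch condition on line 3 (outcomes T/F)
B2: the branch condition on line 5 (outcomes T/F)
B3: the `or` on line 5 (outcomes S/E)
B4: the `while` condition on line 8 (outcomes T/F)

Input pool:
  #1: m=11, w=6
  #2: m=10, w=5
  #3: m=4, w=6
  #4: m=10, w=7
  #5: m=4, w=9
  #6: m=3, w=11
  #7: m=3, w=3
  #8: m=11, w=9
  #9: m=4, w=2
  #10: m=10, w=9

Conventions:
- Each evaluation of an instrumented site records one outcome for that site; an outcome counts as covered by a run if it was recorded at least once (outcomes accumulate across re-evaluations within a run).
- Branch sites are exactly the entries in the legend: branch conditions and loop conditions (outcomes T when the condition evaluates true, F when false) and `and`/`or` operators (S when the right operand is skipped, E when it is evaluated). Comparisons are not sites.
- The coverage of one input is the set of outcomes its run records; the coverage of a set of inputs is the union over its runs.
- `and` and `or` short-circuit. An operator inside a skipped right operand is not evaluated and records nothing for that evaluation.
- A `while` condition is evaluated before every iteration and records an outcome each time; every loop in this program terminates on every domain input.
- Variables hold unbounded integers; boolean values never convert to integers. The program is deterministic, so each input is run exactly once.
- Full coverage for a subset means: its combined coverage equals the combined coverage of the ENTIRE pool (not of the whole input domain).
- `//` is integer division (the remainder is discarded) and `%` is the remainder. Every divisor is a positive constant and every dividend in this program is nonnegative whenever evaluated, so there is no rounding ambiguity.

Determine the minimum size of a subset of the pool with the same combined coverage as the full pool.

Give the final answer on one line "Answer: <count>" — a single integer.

#1 (m=11, w=6) -> B1->F, B3->E, B2->T, B4->T, B4->T, B4->T, B4->T, B4->T, B4->T, B4->T, B4->T, B4->T, B4->T, B4->T, ...; covered: B1=F, B2=T, B3=E, B4=T, B4=F
#2 (m=10, w=5) -> B1->F, B3->E, B2->T, B4->T, B4->T, B4->T, B4->T, B4->T, B4->T, B4->T, B4->T, B4->T, B4->T, B4->T, ...; covered: B1=F, B2=T, B3=E, B4=T, B4=F
#3 (m=4, w=6) -> B1->F, B3->E, B2->T, B4->F; covered: B1=F, B2=T, B3=E, B4=F
#4 (m=10, w=7) -> B1->F, B3->E, B2->T, B4->T, B4->T, B4->T, B4->T, B4->T, B4->T, B4->T, B4->T, B4->T, B4->T, B4->T, ...; covered: B1=F, B2=T, B3=E, B4=T, B4=F
#5 (m=4, w=9) -> B1->F, B3->E, B2->T, B4->F; covered: B1=F, B2=T, B3=E, B4=F
#6 (m=3, w=11) -> B1->F, B3->S, B2->T, B4->F; covered: B1=F, B2=T, B3=S, B4=F
#7 (m=3, w=3) -> B1->F, B3->S, B2->T, B4->F; covered: B1=F, B2=T, B3=S, B4=F
#8 (m=11, w=9) -> B1->F, B3->E, B2->T, B4->T, B4->T, B4->T, B4->T, B4->T, B4->T, B4->T, B4->T, B4->T, B4->T, B4->T, ...; covered: B1=F, B2=T, B3=E, B4=T, B4=F
#9 (m=4, w=2) -> B1->F, B3->S, B2->T, B4->F; covered: B1=F, B2=T, B3=S, B4=F
#10 (m=10, w=9) -> B1->F, B3->E, B2->T, B4->T, B4->T, B4->T, B4->T, B4->T, B4->T, B4->T, B4->T, B4->T, B4->T, B4->T, ...; covered: B1=F, B2=T, B3=E, B4=T, B4=F
together the pool reaches 6 outcomes: B1=F, B2=T, B3=S, B3=E, B4=T, B4=F
no size-1 subset reaches all 6 outcomes (best union: 5/6)
inputs {1, 6} (size 2) cover everything; no size-2 subset with a lexicographically smaller index list covers all 6

Answer: 2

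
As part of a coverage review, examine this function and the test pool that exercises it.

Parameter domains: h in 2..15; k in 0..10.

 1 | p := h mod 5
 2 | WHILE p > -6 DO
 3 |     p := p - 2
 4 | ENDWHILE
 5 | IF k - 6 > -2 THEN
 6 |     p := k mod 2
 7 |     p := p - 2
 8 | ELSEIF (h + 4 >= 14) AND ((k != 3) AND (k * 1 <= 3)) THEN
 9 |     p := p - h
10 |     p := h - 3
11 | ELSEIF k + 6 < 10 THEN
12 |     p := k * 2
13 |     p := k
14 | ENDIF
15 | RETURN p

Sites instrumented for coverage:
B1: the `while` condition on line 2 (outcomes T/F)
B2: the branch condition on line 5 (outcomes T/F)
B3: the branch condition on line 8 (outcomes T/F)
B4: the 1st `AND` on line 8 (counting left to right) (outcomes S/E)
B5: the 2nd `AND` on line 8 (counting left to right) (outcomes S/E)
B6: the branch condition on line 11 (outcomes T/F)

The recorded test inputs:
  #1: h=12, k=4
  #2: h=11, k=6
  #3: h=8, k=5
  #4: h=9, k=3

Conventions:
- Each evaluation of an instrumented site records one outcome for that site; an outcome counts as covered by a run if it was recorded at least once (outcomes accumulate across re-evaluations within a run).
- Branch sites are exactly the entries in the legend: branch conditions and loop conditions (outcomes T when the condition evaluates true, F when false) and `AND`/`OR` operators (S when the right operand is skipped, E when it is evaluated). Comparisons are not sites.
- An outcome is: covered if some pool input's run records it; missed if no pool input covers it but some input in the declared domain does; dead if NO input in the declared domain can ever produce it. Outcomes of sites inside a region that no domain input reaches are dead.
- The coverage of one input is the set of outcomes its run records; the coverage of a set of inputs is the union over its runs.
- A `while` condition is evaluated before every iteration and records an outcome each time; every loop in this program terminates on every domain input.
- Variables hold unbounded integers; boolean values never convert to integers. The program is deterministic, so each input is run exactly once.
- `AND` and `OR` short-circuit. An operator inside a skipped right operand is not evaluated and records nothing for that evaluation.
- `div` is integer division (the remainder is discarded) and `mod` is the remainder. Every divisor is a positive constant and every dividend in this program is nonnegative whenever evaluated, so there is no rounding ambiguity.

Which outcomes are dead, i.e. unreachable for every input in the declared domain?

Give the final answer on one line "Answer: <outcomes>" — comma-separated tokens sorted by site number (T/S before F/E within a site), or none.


sweeping the full domain (154 inputs) for each outcome:
  reachable outcomes have witnesses, e.g. B1=T (e.g. h=2, k=0), B1=F (e.g. h=2, k=0), B2=T (e.g. h=2, k=5), B2=F (e.g. h=2, k=0)
Answer: none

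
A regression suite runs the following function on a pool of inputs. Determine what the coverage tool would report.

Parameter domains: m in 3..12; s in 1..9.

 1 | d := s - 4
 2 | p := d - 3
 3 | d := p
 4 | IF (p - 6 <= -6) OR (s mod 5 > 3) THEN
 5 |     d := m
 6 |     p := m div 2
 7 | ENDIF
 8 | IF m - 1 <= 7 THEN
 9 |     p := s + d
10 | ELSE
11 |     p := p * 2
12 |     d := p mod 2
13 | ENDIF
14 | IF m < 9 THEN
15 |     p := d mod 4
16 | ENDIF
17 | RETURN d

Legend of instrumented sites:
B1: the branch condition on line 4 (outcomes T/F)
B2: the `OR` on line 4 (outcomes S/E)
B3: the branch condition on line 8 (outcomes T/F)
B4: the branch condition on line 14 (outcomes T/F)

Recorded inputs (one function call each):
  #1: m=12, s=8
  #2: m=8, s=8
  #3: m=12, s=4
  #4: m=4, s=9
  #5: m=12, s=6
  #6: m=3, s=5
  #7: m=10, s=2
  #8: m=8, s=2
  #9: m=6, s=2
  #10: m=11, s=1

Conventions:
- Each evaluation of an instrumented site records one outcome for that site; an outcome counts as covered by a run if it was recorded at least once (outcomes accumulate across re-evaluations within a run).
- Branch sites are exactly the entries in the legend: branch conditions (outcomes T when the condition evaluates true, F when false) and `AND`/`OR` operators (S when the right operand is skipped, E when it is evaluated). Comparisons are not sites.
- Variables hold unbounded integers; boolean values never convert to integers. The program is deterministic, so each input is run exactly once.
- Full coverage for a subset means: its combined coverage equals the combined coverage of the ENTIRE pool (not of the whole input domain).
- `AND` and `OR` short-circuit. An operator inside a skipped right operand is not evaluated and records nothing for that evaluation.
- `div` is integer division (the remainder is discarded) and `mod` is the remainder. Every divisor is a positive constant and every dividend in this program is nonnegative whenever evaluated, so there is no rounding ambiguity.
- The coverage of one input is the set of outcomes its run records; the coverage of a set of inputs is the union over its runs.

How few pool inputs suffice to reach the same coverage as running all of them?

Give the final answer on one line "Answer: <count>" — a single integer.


#1 (m=12, s=8) -> B2->E, B1->F, B3->F, B4->F; covered: B1=F, B2=E, B3=F, B4=F
#2 (m=8, s=8) -> B2->E, B1->F, B3->T, B4->T; covered: B1=F, B2=E, B3=T, B4=T
#3 (m=12, s=4) -> B2->S, B1->T, B3->F, B4->F; covered: B1=T, B2=S, B3=F, B4=F
#4 (m=4, s=9) -> B2->E, B1->T, B3->T, B4->T; covered: B1=T, B2=E, B3=T, B4=T
#5 (m=12, s=6) -> B2->S, B1->T, B3->F, B4->F; covered: B1=T, B2=S, B3=F, B4=F
#6 (m=3, s=5) -> B2->S, B1->T, B3->T, B4->T; covered: B1=T, B2=S, B3=T, B4=T
#7 (m=10, s=2) -> B2->S, B1->T, B3->F, B4->F; covered: B1=T, B2=S, B3=F, B4=F
#8 (m=8, s=2) -> B2->S, B1->T, B3->T, B4->T; covered: B1=T, B2=S, B3=T, B4=T
#9 (m=6, s=2) -> B2->S, B1->T, B3->T, B4->T; covered: B1=T, B2=S, B3=T, B4=T
#10 (m=11, s=1) -> B2->S, B1->T, B3->F, B4->F; covered: B1=T, B2=S, B3=F, B4=F
together the pool reaches 8 outcomes: B1=T, B1=F, B2=S, B2=E, B3=T, B3=F, B4=T, B4=F
size 1 is not enough: best union over all size-1 subsets is 4/8
at size 2, {1, 6} reaches all 8 outcomes; every lexicographically earlier size-2 subset fails
Answer: 2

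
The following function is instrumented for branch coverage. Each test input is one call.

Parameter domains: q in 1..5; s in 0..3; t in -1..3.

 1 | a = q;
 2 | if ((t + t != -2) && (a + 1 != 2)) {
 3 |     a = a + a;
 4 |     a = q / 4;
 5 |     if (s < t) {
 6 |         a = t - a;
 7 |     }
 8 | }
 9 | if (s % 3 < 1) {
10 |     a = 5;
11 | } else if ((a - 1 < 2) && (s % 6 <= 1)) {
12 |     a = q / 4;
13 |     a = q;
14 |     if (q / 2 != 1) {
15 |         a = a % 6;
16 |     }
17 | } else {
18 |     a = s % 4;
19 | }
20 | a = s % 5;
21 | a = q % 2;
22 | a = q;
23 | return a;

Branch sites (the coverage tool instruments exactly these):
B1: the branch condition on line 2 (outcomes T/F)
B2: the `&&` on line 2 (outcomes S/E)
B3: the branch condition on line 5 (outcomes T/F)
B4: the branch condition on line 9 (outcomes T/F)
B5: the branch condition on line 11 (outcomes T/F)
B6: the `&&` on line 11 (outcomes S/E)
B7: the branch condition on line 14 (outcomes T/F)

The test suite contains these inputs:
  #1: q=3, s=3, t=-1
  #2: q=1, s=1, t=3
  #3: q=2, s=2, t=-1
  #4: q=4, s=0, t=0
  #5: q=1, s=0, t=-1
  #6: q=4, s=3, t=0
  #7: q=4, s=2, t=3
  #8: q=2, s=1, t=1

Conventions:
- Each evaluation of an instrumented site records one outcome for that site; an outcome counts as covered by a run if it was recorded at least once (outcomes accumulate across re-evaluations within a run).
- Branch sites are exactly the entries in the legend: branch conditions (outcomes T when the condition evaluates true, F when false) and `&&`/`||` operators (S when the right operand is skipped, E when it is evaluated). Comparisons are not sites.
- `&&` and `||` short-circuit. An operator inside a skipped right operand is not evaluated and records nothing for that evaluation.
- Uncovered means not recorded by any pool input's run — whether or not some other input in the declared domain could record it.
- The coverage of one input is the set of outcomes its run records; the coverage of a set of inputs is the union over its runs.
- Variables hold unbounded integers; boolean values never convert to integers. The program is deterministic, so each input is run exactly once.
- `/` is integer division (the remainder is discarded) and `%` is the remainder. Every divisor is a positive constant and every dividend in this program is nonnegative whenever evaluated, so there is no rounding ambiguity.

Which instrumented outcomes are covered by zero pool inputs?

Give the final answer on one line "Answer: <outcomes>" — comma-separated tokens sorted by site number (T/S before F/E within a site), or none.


input #1 (q=3, s=3, t=-1): events B2->S, B1->F, B4->T; covers B1=F, B2=S, B4=T
input #2 (q=1, s=1, t=3): events B2->E, B1->F, B4->F, B6->E, B5->T, B7->T; covers B1=F, B2=E, B4=F, B5=T, B6=E, B7=T
input #3 (q=2, s=2, t=-1): events B2->S, B1->F, B4->F, B6->E, B5->F; covers B1=F, B2=S, B4=F, B5=F, B6=E
input #4 (q=4, s=0, t=0): events B2->E, B1->T, B3->F, B4->T; covers B1=T, B2=E, B3=F, B4=T
input #5 (q=1, s=0, t=-1): events B2->S, B1->F, B4->T; covers B1=F, B2=S, B4=T
input #6 (q=4, s=3, t=0): events B2->E, B1->T, B3->F, B4->T; covers B1=T, B2=E, B3=F, B4=T
input #7 (q=4, s=2, t=3): events B2->E, B1->T, B3->T, B4->F, B6->E, B5->F; covers B1=T, B2=E, B3=T, B4=F, B5=F, B6=E
input #8 (q=2, s=1, t=1): events B2->E, B1->T, B3->F, B4->F, B6->E, B5->T, B7->F; covers B1=T, B2=E, B3=F, B4=F, B5=T, B6=E, B7=F
union over the pool: B1=T, B1=F, B2=S, B2=E, B3=T, B3=F, B4=T, B4=F, B5=T, B5=F, B6=E, B7=T, B7=F
uncovered (1 of 14): B6=S
Answer: B6=S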